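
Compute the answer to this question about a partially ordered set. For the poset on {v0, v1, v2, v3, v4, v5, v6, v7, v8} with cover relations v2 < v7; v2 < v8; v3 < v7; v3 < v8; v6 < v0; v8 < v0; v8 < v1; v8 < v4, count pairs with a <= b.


The order relation is {(a,b) : a <= b}, reflexive so it includes (a,a).
Examples: (v0,v0), (v1,v1), (v2,v0), (v2,v1), (v2,v2), ...
Total ordered pairs: 23


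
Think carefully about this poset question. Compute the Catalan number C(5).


C(n) = C(2n, n) / (n+1).
C(10, 5) = 252
C(5) = 252 / 6 = 42


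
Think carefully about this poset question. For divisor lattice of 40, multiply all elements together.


Divisors of 40: [1, 2, 4, 5, 8, 10, 20, 40]
Product = n^(d(n)/2) = 40^(8/2)
Product = 2560000


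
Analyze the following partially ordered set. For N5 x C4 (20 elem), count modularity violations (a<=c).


Modular law: if a <= c then a v (b ^ c) = (a v b) ^ c.
Check all triples (a,b,c) with a <= c among 20 elements.
  e.g. a=(a,0), b=(c,0), c=(b,0): lhs=(a,0) != rhs=(b,0)
  e.g. a=(a,0), b=(c,1), c=(b,0): lhs=(a,0) != rhs=(b,0)
Total violating triples: 40


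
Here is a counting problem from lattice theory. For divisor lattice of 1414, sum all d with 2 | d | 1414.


Interval [2,1414] in divisors of 1414: [2, 14, 202, 1414]
Sum = 1632


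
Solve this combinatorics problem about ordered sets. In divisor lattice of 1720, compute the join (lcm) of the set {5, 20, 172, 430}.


In a divisor lattice, join = lcm (least common multiple).
Compute lcm iteratively: start with first element, then lcm(current, next).
Elements: [5, 20, 172, 430]
lcm(5,20) = 20
lcm(20,172) = 860
lcm(860,430) = 860
Final lcm = 860


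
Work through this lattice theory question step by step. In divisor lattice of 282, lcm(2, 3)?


Join=lcm.
gcd(2,3)=1
lcm=6


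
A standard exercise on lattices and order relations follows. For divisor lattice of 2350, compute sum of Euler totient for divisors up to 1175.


Divisors of 2350 up to 1175: [1, 2, 5, 10, 25, 47, 50, 94, 235, 470, 1175]
phi values: [1, 1, 4, 4, 20, 46, 20, 46, 184, 184, 920]
Sum = 1430


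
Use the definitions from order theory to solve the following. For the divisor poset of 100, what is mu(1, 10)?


In a divisor lattice, mu(a,b) = mu(b/a) where mu is the classical Mobius function.
b/a = 10/1 = 10
Prime factorization of 10: primes [2, 5]
10 is squarefree with 2 prime factor(s), so mu(10) = (-1)^2 = 1


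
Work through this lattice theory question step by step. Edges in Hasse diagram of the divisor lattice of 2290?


A cover relation a -< b holds when a < b with no c strictly between.
Cover relations:
  1 -< 2
  1 -< 5
  1 -< 229
  2 -< 10
  2 -< 458
  5 -< 10
  5 -< 1145
  10 -< 2290
  ...4 more
Total: 12


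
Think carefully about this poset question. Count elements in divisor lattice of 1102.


Divisors of 1102: [1, 2, 19, 29, 38, 58, 551, 1102]
Count: 8


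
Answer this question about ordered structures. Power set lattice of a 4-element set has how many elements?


Power set = 2^n.
2^4 = 16


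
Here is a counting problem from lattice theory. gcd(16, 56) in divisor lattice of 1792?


Meet=gcd.
gcd(16,56)=8


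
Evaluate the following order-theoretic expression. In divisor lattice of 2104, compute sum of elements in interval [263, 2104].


Interval [263,2104] in divisors of 2104: [263, 526, 1052, 2104]
Sum = 3945


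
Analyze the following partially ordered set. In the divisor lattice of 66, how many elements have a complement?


An element a is complemented if some b has a meet b = bottom, a join b = top.
a is complemented iff gcd(a, n/a)=1, i.e. a is a unitary divisor of 66.
Complemented elements: 1, 2, 3, 6, 11, 22, ... (2 more)
Count: 8


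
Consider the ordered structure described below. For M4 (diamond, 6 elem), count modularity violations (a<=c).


Modular law: if a <= c then a v (b ^ c) = (a v b) ^ c.
Check all triples (a,b,c) with a <= c among 6 elements.
This lattice is modular (diamonds M_m and their chain-products are modular).
Total violating triples: 0


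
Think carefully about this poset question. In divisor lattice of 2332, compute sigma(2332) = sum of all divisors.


sigma(n) = sum of divisors.
Divisors of 2332: [1, 2, 4, 11, 22, 44, 53, 106, 212, 583, 1166, 2332]
Sum = 4536


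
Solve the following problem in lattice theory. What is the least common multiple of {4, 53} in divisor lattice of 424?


In a divisor lattice, join = lcm (least common multiple).
Compute lcm iteratively: start with first element, then lcm(current, next).
Elements: [4, 53]
lcm(4,53) = 212
Final lcm = 212


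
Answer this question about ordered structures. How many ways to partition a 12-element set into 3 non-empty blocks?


S(n,k) = k*S(n-1,k) + S(n-1,k-1).
S(11,3) = 28501, S(11,2) = 1023
S(12,3) = 3*28501 + 1023 = 85503 + 1023
S(12,3) = 86526


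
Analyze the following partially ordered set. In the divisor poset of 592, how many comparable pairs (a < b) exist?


A comparable pair {a,b} has a < b or b < a in the order.
Count unordered pairs where one element is strictly below the other.
Examples: {1,2}, {1,4}, {1,8}, {1,16}, ...
Total comparable pairs: 35


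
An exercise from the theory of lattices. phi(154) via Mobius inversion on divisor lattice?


phi(n) = n * prod_{p|n} (1 - 1/p).
Prime divisors of 154: [2, 7, 11]
phi(154) = 154 * (1 - 1/2) * (1 - 1/7) * (1 - 1/11)
phi(154) = 60


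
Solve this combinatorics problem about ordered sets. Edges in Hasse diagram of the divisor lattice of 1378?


A cover relation a -< b holds when a < b with no c strictly between.
Cover relations:
  1 -< 2
  1 -< 13
  1 -< 53
  2 -< 26
  2 -< 106
  13 -< 26
  13 -< 689
  26 -< 1378
  ...4 more
Total: 12


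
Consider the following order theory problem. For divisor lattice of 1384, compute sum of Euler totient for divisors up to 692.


Divisors of 1384 up to 692: [1, 2, 4, 8, 173, 346, 692]
phi values: [1, 1, 2, 4, 172, 172, 344]
Sum = 696


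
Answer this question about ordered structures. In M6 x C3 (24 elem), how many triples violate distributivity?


Distributive law: a ^ (b v c) = (a ^ b) v (a ^ c).
Check all 24^3 = 13824 ordered triples (a,b,c).
  e.g. a=(a1,0), b=(a2,0), c=(a3,0): lhs=(a1,0) != rhs=(0,0)
  e.g. a=(a1,0), b=(a2,0), c=(a3,1): lhs=(a1,0) != rhs=(0,0)
Total violating triples: 3240


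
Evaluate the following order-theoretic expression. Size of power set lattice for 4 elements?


Power set = 2^n.
2^4 = 16


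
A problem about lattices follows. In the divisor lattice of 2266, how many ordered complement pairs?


Complement pair (a,b): a meet b = bottom, a join b = top.
Here: gcd(a,b)=1 and lcm(a,b)=2266, i.e. a*b=2266 with a,b coprime.
Pairs found: (1,2266), (2,1133), (11,206), (22,103), ... (4 more)
Total ordered pairs: 8


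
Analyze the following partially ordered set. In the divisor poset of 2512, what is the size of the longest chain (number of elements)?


A chain is a totally ordered subset; we count the number of elements in a maximum chain.
Compute, for each element x, the size of the longest chain ending at x:
  1: 1
  2: 2
  157: 2
  4: 3
  8: 4
  314: 3
  ...
A maximum chain: 1 < 2 < 4 < 8 < 16 < 2512
Number of elements in the longest chain: 6


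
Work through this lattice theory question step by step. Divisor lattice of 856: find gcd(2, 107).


In a divisor lattice, meet = gcd (greatest common divisor).
By Euclidean algorithm or factoring: gcd(2,107) = 1


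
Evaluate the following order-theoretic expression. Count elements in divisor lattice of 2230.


Divisors of 2230: [1, 2, 5, 10, 223, 446, 1115, 2230]
Count: 8


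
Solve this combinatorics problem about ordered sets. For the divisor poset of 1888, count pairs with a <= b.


The order relation is {(a,b) : a <= b}, reflexive so it includes (a,a).
Examples: (1,1), (1,118), (1,16), (1,1888), (1,2), ...
Total ordered pairs: 63


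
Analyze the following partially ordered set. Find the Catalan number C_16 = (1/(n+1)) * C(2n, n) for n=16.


C(n) = C(2n, n) / (n+1).
C(32, 16) = 601080390
C(16) = 601080390 / 17 = 35357670


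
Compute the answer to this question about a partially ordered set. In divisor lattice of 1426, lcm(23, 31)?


Join=lcm.
gcd(23,31)=1
lcm=713


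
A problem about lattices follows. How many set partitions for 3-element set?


B(n) = number of set partitions of an n-element set.
B(n) satisfies the recurrence: B(n+1) = sum_k C(n,k)*B(k).
B(3) = 5


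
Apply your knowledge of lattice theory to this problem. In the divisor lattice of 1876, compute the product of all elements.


Divisors of 1876: [1, 2, 4, 7, 14, 28, 67, 134, 268, 469, 938, 1876]
Product = n^(d(n)/2) = 1876^(12/2)
Product = 43591017282767589376


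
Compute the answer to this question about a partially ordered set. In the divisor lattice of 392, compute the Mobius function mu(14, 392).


In a divisor lattice, mu(a,b) = mu(b/a) where mu is the classical Mobius function.
b/a = 392/14 = 28
Prime factorization of 28: primes [2, 7]
28 is not squarefree, so mu(28) = 0


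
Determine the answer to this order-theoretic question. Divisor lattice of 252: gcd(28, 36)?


Meet=gcd.
gcd(28,36)=4


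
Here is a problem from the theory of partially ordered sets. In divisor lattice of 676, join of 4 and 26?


In a divisor lattice, join = lcm (least common multiple).
gcd(4,26) = 2
lcm(4,26) = 4*26/gcd = 104/2 = 52


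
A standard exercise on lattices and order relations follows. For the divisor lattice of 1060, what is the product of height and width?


Height = length of longest chain minus 1; width = size of largest antichain.
A maximum chain: 1 | 53 | 265 | 530 | 1060  (height 4).
A maximum antichain: {4, 10, 106, 265}  (width 4).
Product = 4 * 4 = 16


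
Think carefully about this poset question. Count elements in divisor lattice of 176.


Divisors of 176: [1, 2, 4, 8, 11, 16, 22, 44, 88, 176]
Count: 10


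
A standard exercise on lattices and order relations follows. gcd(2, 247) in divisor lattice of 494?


Meet=gcd.
gcd(2,247)=1


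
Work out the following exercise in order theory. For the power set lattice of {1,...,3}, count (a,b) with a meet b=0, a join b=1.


Complement pair (a,b): a meet b = bottom, a join b = top.
Here: A intersect B = {} and A union B = {1,...,3}.
Pairs found: ({},{1,2,3}), ({1},{2,3}), ({2},{1,3}), ({3},{1,2}), ... (4 more)
Total ordered pairs: 8


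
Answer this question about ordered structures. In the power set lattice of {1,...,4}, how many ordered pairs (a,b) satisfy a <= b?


The order relation is {(a,b) : a <= b}, reflexive so it includes (a,a).
Examples: ({},{}), ({},{1,2}), ({},{1,2,3}), ({},{1,2,3,4}), ({},{1,2,4}), ...
Total ordered pairs: 81


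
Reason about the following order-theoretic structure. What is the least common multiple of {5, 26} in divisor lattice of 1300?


In a divisor lattice, join = lcm (least common multiple).
Compute lcm iteratively: start with first element, then lcm(current, next).
Elements: [5, 26]
lcm(5,26) = 130
Final lcm = 130


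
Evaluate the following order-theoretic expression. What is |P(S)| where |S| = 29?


Power set = 2^n.
2^29 = 536870912


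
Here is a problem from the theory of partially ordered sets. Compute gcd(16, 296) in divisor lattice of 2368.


In a divisor lattice, meet = gcd (greatest common divisor).
By Euclidean algorithm or factoring: gcd(16,296) = 8


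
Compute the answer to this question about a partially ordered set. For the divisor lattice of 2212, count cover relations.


A cover relation a -< b holds when a < b with no c strictly between.
Cover relations:
  1 -< 2
  1 -< 7
  1 -< 79
  2 -< 4
  2 -< 14
  2 -< 158
  4 -< 28
  4 -< 316
  ...12 more
Total: 20


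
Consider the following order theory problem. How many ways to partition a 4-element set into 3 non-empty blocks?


S(n,k) = k*S(n-1,k) + S(n-1,k-1).
S(3,3) = 1, S(3,2) = 3
S(4,3) = 3*1 + 3 = 3 + 3
S(4,3) = 6


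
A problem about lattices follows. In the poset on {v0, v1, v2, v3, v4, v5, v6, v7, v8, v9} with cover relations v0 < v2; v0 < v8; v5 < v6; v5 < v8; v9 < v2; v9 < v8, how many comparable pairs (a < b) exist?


A comparable pair {a,b} has a < b or b < a in the order.
Count unordered pairs where one element is strictly below the other.
Examples: {v0,v2}, {v0,v8}, {v2,v9}, {v5,v6}, ...
Total comparable pairs: 6


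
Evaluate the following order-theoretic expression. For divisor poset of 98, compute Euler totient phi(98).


phi(n) = n * prod_{p|n} (1 - 1/p).
Prime divisors of 98: [2, 7]
phi(98) = 98 * (1 - 1/2) * (1 - 1/7)
phi(98) = 42


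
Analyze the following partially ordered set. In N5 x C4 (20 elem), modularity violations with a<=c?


Modular law: if a <= c then a v (b ^ c) = (a v b) ^ c.
Check all triples (a,b,c) with a <= c among 20 elements.
  e.g. a=(a,0), b=(c,0), c=(b,0): lhs=(a,0) != rhs=(b,0)
  e.g. a=(a,0), b=(c,1), c=(b,0): lhs=(a,0) != rhs=(b,0)
Total violating triples: 40


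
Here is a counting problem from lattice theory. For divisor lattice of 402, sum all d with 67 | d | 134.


Interval [67,134] in divisors of 402: [67, 134]
Sum = 201


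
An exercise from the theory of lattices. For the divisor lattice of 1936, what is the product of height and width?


Height = length of longest chain minus 1; width = size of largest antichain.
A maximum chain: 1 | 11 | 121 | 242 | 484 | 968 | 1936  (height 6).
A maximum antichain: {4, 22, 121}  (width 3).
Product = 6 * 3 = 18


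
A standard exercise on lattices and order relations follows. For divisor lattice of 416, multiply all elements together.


Divisors of 416: [1, 2, 4, 8, 13, 16, 26, 32, 52, 104, 208, 416]
Product = n^(d(n)/2) = 416^(12/2)
Product = 5182746699759616


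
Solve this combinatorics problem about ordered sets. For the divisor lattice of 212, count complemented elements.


An element a is complemented if some b has a meet b = bottom, a join b = top.
a is complemented iff gcd(a, n/a)=1, i.e. a is a unitary divisor of 212.
Complemented elements: 1, 4, 53, 212
Count: 4


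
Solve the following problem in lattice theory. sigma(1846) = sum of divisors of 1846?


sigma(n) = sum of divisors.
Divisors of 1846: [1, 2, 13, 26, 71, 142, 923, 1846]
Sum = 3024


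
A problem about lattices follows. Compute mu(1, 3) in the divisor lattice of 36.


In a divisor lattice, mu(a,b) = mu(b/a) where mu is the classical Mobius function.
b/a = 3/1 = 3
Prime factorization of 3: primes [3]
3 is squarefree with 1 prime factor(s), so mu(3) = (-1)^1 = -1


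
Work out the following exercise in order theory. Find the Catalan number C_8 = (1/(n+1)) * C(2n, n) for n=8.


C(n) = C(2n, n) / (n+1).
C(16, 8) = 12870
C(8) = 12870 / 9 = 1430


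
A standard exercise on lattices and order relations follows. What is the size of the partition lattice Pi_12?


B(n) = number of set partitions of an n-element set.
B(n) satisfies the recurrence: B(n+1) = sum_k C(n,k)*B(k).
B(12) = 4213597


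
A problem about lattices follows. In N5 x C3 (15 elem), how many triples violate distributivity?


Distributive law: a ^ (b v c) = (a ^ b) v (a ^ c).
Check all 15^3 = 3375 ordered triples (a,b,c).
  e.g. a=(b,0), b=(a,0), c=(c,0): lhs=(b,0) != rhs=(a,0)
  e.g. a=(b,0), b=(a,0), c=(c,1): lhs=(b,0) != rhs=(a,0)
Total violating triples: 54


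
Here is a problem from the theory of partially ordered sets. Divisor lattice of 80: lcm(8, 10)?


Join=lcm.
gcd(8,10)=2
lcm=40


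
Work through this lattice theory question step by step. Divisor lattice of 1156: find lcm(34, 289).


In a divisor lattice, join = lcm (least common multiple).
gcd(34,289) = 17
lcm(34,289) = 34*289/gcd = 9826/17 = 578


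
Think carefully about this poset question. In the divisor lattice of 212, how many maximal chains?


A maximal chain goes from the minimum element to a maximal element via cover relations.
Counting all min-to-max paths in the cover graph.
Total maximal chains: 3


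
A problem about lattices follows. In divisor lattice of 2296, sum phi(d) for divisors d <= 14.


Divisors of 2296 up to 14: [1, 2, 4, 7, 8, 14]
phi values: [1, 1, 2, 6, 4, 6]
Sum = 20


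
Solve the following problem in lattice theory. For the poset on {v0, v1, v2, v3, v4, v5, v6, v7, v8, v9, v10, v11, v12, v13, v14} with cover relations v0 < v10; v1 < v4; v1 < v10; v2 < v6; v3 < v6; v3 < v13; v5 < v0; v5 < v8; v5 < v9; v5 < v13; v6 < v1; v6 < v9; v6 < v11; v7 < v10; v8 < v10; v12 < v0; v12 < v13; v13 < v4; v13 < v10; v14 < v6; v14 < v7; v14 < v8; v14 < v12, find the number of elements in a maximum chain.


A chain is a totally ordered subset; we count the number of elements in a maximum chain.
Compute, for each element x, the size of the longest chain ending at x:
  v2: 1
  v3: 1
  v5: 1
  v14: 1
  v7: 2
  v12: 2
  ...
A maximum chain: v2 < v6 < v1 < v4
Number of elements in the longest chain: 4


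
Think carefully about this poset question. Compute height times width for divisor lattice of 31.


Height = length of longest chain minus 1; width = size of largest antichain.
A maximum chain: 1 | 31  (height 1).
A maximum antichain: {1}  (width 1).
Product = 1 * 1 = 1


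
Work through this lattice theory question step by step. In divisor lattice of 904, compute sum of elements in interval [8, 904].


Interval [8,904] in divisors of 904: [8, 904]
Sum = 912


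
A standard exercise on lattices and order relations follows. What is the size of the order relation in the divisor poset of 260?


The order relation is {(a,b) : a <= b}, reflexive so it includes (a,a).
Examples: (1,1), (1,10), (1,13), (1,130), (1,2), ...
Total ordered pairs: 54


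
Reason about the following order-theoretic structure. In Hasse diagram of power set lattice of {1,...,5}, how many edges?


A cover relation a -< b holds when a < b with no c strictly between.
Cover relations:
  {} -< {1}
  {} -< {2}
  {} -< {3}
  {} -< {4}
  {} -< {5}
  {1} -< {1,2}
  {1} -< {1,3}
  {1} -< {1,4}
  ...72 more
Total: 80


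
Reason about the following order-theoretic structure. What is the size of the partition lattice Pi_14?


B(n) = number of set partitions of an n-element set.
B(n) satisfies the recurrence: B(n+1) = sum_k C(n,k)*B(k).
B(14) = 190899322


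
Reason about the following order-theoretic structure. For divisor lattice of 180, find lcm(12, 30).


In a divisor lattice, join = lcm (least common multiple).
Compute lcm iteratively: start with first element, then lcm(current, next).
Elements: [12, 30]
lcm(12,30) = 60
Final lcm = 60


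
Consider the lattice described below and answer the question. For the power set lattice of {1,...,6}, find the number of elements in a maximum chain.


A chain is a totally ordered subset; we count the number of elements in a maximum chain.
Compute, for each element x, the size of the longest chain ending at x:
  {}: 1
  {1}: 2
  {2}: 2
  {3}: 2
  {4}: 2
  {5}: 2
  ...
A maximum chain: {} < {1} < {1,2} < {1,2,3} < {1,2,3,4} < {1,2,3,4,5} < {1,2,3,4,5,6}
Number of elements in the longest chain: 7


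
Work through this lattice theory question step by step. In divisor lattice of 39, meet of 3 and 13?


In a divisor lattice, meet = gcd (greatest common divisor).
By Euclidean algorithm or factoring: gcd(3,13) = 1


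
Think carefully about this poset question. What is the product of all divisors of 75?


Divisors of 75: [1, 3, 5, 15, 25, 75]
Product = n^(d(n)/2) = 75^(6/2)
Product = 421875


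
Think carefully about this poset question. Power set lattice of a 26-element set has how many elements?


Power set = 2^n.
2^26 = 67108864


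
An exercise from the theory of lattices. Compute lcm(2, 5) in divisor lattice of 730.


In a divisor lattice, join = lcm (least common multiple).
gcd(2,5) = 1
lcm(2,5) = 2*5/gcd = 10/1 = 10


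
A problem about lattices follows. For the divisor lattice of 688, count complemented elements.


An element a is complemented if some b has a meet b = bottom, a join b = top.
a is complemented iff gcd(a, n/a)=1, i.e. a is a unitary divisor of 688.
Complemented elements: 1, 16, 43, 688
Count: 4


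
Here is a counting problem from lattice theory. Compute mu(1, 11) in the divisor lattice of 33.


In a divisor lattice, mu(a,b) = mu(b/a) where mu is the classical Mobius function.
b/a = 11/1 = 11
Prime factorization of 11: primes [11]
11 is squarefree with 1 prime factor(s), so mu(11) = (-1)^1 = -1


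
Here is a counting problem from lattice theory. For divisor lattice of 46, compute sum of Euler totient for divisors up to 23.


Divisors of 46 up to 23: [1, 2, 23]
phi values: [1, 1, 22]
Sum = 24


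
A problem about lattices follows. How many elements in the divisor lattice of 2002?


Divisors of 2002: [1, 2, 7, 11, 13, 14, 22, 26, 77, 91, 143, 154, 182, 286, 1001, 2002]
Count: 16


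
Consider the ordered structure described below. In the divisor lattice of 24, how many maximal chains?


A maximal chain goes from the minimum element to a maximal element via cover relations.
Counting all min-to-max paths in the cover graph.
Total maximal chains: 4


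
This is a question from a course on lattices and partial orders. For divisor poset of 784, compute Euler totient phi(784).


phi(n) = n * prod_{p|n} (1 - 1/p).
Prime divisors of 784: [2, 7]
phi(784) = 784 * (1 - 1/2) * (1 - 1/7)
phi(784) = 336


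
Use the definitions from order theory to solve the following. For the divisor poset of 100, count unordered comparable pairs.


A comparable pair {a,b} has a < b or b < a in the order.
Count unordered pairs where one element is strictly below the other.
Examples: {1,2}, {1,4}, {1,5}, {1,10}, ...
Total comparable pairs: 27


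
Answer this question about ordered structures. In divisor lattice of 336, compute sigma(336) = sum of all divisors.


sigma(n) = sum of divisors.
Divisors of 336: [1, 2, 3, 4, 6, 7, 8, 12, 14, 16, 21, 24, 28, 42, 48, 56, 84, 112, 168, 336]
Sum = 992


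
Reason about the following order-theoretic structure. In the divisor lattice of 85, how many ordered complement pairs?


Complement pair (a,b): a meet b = bottom, a join b = top.
Here: gcd(a,b)=1 and lcm(a,b)=85, i.e. a*b=85 with a,b coprime.
Pairs found: (1,85), (5,17), (17,5), (85,1)
Total ordered pairs: 4


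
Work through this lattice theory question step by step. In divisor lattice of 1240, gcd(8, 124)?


Meet=gcd.
gcd(8,124)=4


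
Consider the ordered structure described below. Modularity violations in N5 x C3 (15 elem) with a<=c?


Modular law: if a <= c then a v (b ^ c) = (a v b) ^ c.
Check all triples (a,b,c) with a <= c among 15 elements.
  e.g. a=(a,0), b=(c,0), c=(b,0): lhs=(a,0) != rhs=(b,0)
  e.g. a=(a,0), b=(c,1), c=(b,0): lhs=(a,0) != rhs=(b,0)
Total violating triples: 18


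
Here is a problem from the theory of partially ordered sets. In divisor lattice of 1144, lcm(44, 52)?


Join=lcm.
gcd(44,52)=4
lcm=572


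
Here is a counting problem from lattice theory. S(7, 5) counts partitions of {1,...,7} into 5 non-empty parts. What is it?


S(n,k) = k*S(n-1,k) + S(n-1,k-1).
S(6,5) = 15, S(6,4) = 65
S(7,5) = 5*15 + 65 = 75 + 65
S(7,5) = 140


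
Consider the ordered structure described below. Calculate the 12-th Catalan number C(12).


C(n) = C(2n, n) / (n+1).
C(24, 12) = 2704156
C(12) = 2704156 / 13 = 208012


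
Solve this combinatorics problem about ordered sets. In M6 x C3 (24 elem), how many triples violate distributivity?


Distributive law: a ^ (b v c) = (a ^ b) v (a ^ c).
Check all 24^3 = 13824 ordered triples (a,b,c).
  e.g. a=(a1,0), b=(a2,0), c=(a3,0): lhs=(a1,0) != rhs=(0,0)
  e.g. a=(a1,0), b=(a2,0), c=(a3,1): lhs=(a1,0) != rhs=(0,0)
Total violating triples: 3240


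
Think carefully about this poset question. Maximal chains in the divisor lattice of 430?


A maximal chain goes from the minimum element to a maximal element via cover relations.
Counting all min-to-max paths in the cover graph.
Total maximal chains: 6


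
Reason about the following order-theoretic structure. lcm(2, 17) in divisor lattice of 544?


Join=lcm.
gcd(2,17)=1
lcm=34


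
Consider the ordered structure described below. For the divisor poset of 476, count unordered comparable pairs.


A comparable pair {a,b} has a < b or b < a in the order.
Count unordered pairs where one element is strictly below the other.
Examples: {1,2}, {1,4}, {1,7}, {1,14}, ...
Total comparable pairs: 42


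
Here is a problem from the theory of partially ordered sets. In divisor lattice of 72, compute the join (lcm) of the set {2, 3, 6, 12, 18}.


In a divisor lattice, join = lcm (least common multiple).
Compute lcm iteratively: start with first element, then lcm(current, next).
Elements: [2, 3, 6, 12, 18]
lcm(2,3) = 6
lcm(6,6) = 6
lcm(6,12) = 12
lcm(12,18) = 36
Final lcm = 36


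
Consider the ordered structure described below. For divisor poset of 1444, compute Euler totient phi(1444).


phi(n) = n * prod_{p|n} (1 - 1/p).
Prime divisors of 1444: [2, 19]
phi(1444) = 1444 * (1 - 1/2) * (1 - 1/19)
phi(1444) = 684


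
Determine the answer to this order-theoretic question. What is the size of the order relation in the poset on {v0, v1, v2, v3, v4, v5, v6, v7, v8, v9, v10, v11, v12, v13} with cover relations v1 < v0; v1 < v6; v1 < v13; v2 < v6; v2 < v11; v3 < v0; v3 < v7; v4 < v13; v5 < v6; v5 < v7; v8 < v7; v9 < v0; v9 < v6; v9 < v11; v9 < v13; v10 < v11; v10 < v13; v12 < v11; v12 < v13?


The order relation is {(a,b) : a <= b}, reflexive so it includes (a,a).
Examples: (v0,v0), (v1,v0), (v1,v1), (v1,v13), (v1,v6), ...
Total ordered pairs: 33


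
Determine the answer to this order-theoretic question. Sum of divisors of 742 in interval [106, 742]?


Interval [106,742] in divisors of 742: [106, 742]
Sum = 848


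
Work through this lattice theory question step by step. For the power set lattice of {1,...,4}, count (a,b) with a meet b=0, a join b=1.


Complement pair (a,b): a meet b = bottom, a join b = top.
Here: A intersect B = {} and A union B = {1,...,4}.
Pairs found: ({},{1,2,3,4}), ({1},{2,3,4}), ({2},{1,3,4}), ({3},{1,2,4}), ... (12 more)
Total ordered pairs: 16


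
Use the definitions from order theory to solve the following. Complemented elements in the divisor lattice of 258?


An element a is complemented if some b has a meet b = bottom, a join b = top.
a is complemented iff gcd(a, n/a)=1, i.e. a is a unitary divisor of 258.
Complemented elements: 1, 2, 3, 6, 43, 86, ... (2 more)
Count: 8


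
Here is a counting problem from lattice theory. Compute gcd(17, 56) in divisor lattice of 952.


In a divisor lattice, meet = gcd (greatest common divisor).
By Euclidean algorithm or factoring: gcd(17,56) = 1


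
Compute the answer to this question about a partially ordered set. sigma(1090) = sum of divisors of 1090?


sigma(n) = sum of divisors.
Divisors of 1090: [1, 2, 5, 10, 109, 218, 545, 1090]
Sum = 1980


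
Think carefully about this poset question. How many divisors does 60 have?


Divisors of 60: [1, 2, 3, 4, 5, 6, 10, 12, 15, 20, 30, 60]
Count: 12


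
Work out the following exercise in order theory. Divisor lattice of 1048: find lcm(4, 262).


In a divisor lattice, join = lcm (least common multiple).
gcd(4,262) = 2
lcm(4,262) = 4*262/gcd = 1048/2 = 524


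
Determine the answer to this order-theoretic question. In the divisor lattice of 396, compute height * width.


Height = length of longest chain minus 1; width = size of largest antichain.
A maximum chain: 1 | 11 | 33 | 99 | 198 | 396  (height 5).
A maximum antichain: {4, 6, 9, 22, 33}  (width 5).
Product = 5 * 5 = 25


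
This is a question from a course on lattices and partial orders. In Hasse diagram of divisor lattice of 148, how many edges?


A cover relation a -< b holds when a < b with no c strictly between.
Cover relations:
  1 -< 2
  1 -< 37
  2 -< 4
  2 -< 74
  4 -< 148
  37 -< 74
  74 -< 148
Total: 7


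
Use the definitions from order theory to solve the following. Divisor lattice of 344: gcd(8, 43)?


Meet=gcd.
gcd(8,43)=1


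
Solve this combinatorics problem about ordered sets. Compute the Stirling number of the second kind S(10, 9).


S(n,k) = k*S(n-1,k) + S(n-1,k-1).
S(9,9) = 1, S(9,8) = 36
S(10,9) = 9*1 + 36 = 9 + 36
S(10,9) = 45


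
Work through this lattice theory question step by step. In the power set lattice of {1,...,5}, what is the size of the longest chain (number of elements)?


A chain is a totally ordered subset; we count the number of elements in a maximum chain.
Compute, for each element x, the size of the longest chain ending at x:
  {}: 1
  {1}: 2
  {2}: 2
  {3}: 2
  {4}: 2
  {5}: 2
  ...
A maximum chain: {} < {1} < {1,2} < {1,2,3} < {1,2,3,4} < {1,2,3,4,5}
Number of elements in the longest chain: 6


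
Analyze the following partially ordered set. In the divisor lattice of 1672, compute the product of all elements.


Divisors of 1672: [1, 2, 4, 8, 11, 19, 22, 38, 44, 76, 88, 152, 209, 418, 836, 1672]
Product = n^(d(n)/2) = 1672^(16/2)
Product = 61078756237547902269915136


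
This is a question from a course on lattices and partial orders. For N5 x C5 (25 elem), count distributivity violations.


Distributive law: a ^ (b v c) = (a ^ b) v (a ^ c).
Check all 25^3 = 15625 ordered triples (a,b,c).
  e.g. a=(b,0), b=(a,0), c=(c,0): lhs=(b,0) != rhs=(a,0)
  e.g. a=(b,0), b=(a,0), c=(c,1): lhs=(b,0) != rhs=(a,0)
Total violating triples: 250


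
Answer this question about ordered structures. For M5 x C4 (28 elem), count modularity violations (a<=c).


Modular law: if a <= c then a v (b ^ c) = (a v b) ^ c.
Check all triples (a,b,c) with a <= c among 28 elements.
This lattice is modular (diamonds M_m and their chain-products are modular).
Total violating triples: 0


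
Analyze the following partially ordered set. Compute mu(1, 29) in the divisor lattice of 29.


In a divisor lattice, mu(a,b) = mu(b/a) where mu is the classical Mobius function.
b/a = 29/1 = 29
Prime factorization of 29: primes [29]
29 is squarefree with 1 prime factor(s), so mu(29) = (-1)^1 = -1


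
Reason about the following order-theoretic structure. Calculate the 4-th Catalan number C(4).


C(n) = C(2n, n) / (n+1).
C(8, 4) = 70
C(4) = 70 / 5 = 14


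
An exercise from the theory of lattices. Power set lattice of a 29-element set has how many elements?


Power set = 2^n.
2^29 = 536870912


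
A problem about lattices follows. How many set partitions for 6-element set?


B(n) = number of set partitions of an n-element set.
B(n) satisfies the recurrence: B(n+1) = sum_k C(n,k)*B(k).
B(6) = 203


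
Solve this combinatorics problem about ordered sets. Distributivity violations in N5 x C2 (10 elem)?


Distributive law: a ^ (b v c) = (a ^ b) v (a ^ c).
Check all 10^3 = 1000 ordered triples (a,b,c).
  e.g. a=(b,0), b=(a,0), c=(c,0): lhs=(b,0) != rhs=(a,0)
  e.g. a=(b,0), b=(a,0), c=(c,1): lhs=(b,0) != rhs=(a,0)
Total violating triples: 16


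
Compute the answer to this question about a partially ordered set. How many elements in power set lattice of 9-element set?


Power set = 2^n.
2^9 = 512


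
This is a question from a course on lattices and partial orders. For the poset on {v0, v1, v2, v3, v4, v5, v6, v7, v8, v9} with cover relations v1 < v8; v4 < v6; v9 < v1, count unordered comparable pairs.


A comparable pair {a,b} has a < b or b < a in the order.
Count unordered pairs where one element is strictly below the other.
Examples: {v1,v8}, {v1,v9}, {v4,v6}, {v8,v9}
Total comparable pairs: 4


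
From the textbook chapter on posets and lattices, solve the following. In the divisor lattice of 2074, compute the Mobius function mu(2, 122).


In a divisor lattice, mu(a,b) = mu(b/a) where mu is the classical Mobius function.
b/a = 122/2 = 61
Prime factorization of 61: primes [61]
61 is squarefree with 1 prime factor(s), so mu(61) = (-1)^1 = -1


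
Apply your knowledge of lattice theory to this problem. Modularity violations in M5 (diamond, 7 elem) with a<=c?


Modular law: if a <= c then a v (b ^ c) = (a v b) ^ c.
Check all triples (a,b,c) with a <= c among 7 elements.
This lattice is modular (diamonds M_m and their chain-products are modular).
Total violating triples: 0


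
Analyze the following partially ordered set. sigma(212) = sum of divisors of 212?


sigma(n) = sum of divisors.
Divisors of 212: [1, 2, 4, 53, 106, 212]
Sum = 378


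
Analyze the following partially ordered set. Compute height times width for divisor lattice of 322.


Height = length of longest chain minus 1; width = size of largest antichain.
A maximum chain: 1 | 23 | 161 | 322  (height 3).
A maximum antichain: {2, 7, 23}  (width 3).
Product = 3 * 3 = 9


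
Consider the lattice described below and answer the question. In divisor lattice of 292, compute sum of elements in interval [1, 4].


Interval [1,4] in divisors of 292: [1, 2, 4]
Sum = 7


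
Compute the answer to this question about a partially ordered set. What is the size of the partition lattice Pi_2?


B(n) = number of set partitions of an n-element set.
B(n) satisfies the recurrence: B(n+1) = sum_k C(n,k)*B(k).
B(2) = 2


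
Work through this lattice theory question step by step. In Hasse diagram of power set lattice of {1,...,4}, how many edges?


A cover relation a -< b holds when a < b with no c strictly between.
Cover relations:
  {} -< {1}
  {} -< {2}
  {} -< {3}
  {} -< {4}
  {1} -< {1,2}
  {1} -< {1,3}
  {1} -< {1,4}
  {2} -< {1,2}
  ...24 more
Total: 32


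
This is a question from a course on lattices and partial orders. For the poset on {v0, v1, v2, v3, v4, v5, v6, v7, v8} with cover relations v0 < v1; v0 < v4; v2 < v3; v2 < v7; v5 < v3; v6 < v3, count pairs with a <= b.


The order relation is {(a,b) : a <= b}, reflexive so it includes (a,a).
Examples: (v0,v0), (v0,v1), (v0,v4), (v1,v1), (v2,v2), ...
Total ordered pairs: 15


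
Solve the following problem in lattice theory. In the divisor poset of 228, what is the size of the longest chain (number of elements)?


A chain is a totally ordered subset; we count the number of elements in a maximum chain.
Compute, for each element x, the size of the longest chain ending at x:
  1: 1
  2: 2
  3: 2
  19: 2
  4: 3
  6: 3
  ...
A maximum chain: 1 < 2 < 4 < 12 < 228
Number of elements in the longest chain: 5


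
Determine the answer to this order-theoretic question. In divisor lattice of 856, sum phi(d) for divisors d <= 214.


Divisors of 856 up to 214: [1, 2, 4, 8, 107, 214]
phi values: [1, 1, 2, 4, 106, 106]
Sum = 220


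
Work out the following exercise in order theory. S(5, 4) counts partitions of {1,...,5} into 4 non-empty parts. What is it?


S(n,k) = k*S(n-1,k) + S(n-1,k-1).
S(4,4) = 1, S(4,3) = 6
S(5,4) = 4*1 + 6 = 4 + 6
S(5,4) = 10


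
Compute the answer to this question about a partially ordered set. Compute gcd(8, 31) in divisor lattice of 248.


In a divisor lattice, meet = gcd (greatest common divisor).
By Euclidean algorithm or factoring: gcd(8,31) = 1


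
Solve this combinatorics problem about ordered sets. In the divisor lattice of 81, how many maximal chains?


A maximal chain goes from the minimum element to a maximal element via cover relations.
Counting all min-to-max paths in the cover graph.
Total maximal chains: 1


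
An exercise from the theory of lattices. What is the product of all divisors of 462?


Divisors of 462: [1, 2, 3, 6, 7, 11, 14, 21, 22, 33, 42, 66, 77, 154, 231, 462]
Product = n^(d(n)/2) = 462^(16/2)
Product = 2075562447064149770496


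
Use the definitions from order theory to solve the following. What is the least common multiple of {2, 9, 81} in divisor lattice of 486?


In a divisor lattice, join = lcm (least common multiple).
Compute lcm iteratively: start with first element, then lcm(current, next).
Elements: [2, 9, 81]
lcm(2,9) = 18
lcm(18,81) = 162
Final lcm = 162


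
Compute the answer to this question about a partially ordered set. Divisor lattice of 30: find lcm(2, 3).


In a divisor lattice, join = lcm (least common multiple).
gcd(2,3) = 1
lcm(2,3) = 2*3/gcd = 6/1 = 6


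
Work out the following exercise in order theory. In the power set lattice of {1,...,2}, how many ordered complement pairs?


Complement pair (a,b): a meet b = bottom, a join b = top.
Here: A intersect B = {} and A union B = {1,...,2}.
Pairs found: ({},{1,2}), ({1},{2}), ({2},{1}), ({1,2},{})
Total ordered pairs: 4


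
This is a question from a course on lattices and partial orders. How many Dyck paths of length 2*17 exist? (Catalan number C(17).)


C(n) = C(2n, n) / (n+1).
C(34, 17) = 2333606220
C(17) = 2333606220 / 18 = 129644790


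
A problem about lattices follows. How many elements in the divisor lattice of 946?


Divisors of 946: [1, 2, 11, 22, 43, 86, 473, 946]
Count: 8


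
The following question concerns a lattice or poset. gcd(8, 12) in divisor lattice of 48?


Meet=gcd.
gcd(8,12)=4


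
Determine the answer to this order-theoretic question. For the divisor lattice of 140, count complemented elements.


An element a is complemented if some b has a meet b = bottom, a join b = top.
a is complemented iff gcd(a, n/a)=1, i.e. a is a unitary divisor of 140.
Complemented elements: 1, 4, 5, 7, 20, 28, ... (2 more)
Count: 8


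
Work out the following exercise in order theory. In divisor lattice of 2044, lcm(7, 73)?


Join=lcm.
gcd(7,73)=1
lcm=511


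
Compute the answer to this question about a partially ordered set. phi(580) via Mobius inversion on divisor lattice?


phi(n) = n * prod_{p|n} (1 - 1/p).
Prime divisors of 580: [2, 5, 29]
phi(580) = 580 * (1 - 1/2) * (1 - 1/5) * (1 - 1/29)
phi(580) = 224


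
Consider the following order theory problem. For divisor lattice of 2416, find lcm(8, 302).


In a divisor lattice, join = lcm (least common multiple).
Compute lcm iteratively: start with first element, then lcm(current, next).
Elements: [8, 302]
lcm(8,302) = 1208
Final lcm = 1208


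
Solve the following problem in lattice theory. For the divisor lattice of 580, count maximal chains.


A maximal chain goes from the minimum element to a maximal element via cover relations.
Counting all min-to-max paths in the cover graph.
Total maximal chains: 12


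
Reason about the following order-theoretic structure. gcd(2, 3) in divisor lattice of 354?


Meet=gcd.
gcd(2,3)=1


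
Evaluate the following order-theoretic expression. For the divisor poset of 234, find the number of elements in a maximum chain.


A chain is a totally ordered subset; we count the number of elements in a maximum chain.
Compute, for each element x, the size of the longest chain ending at x:
  1: 1
  2: 2
  3: 2
  13: 2
  9: 3
  6: 3
  ...
A maximum chain: 1 < 2 < 6 < 18 < 234
Number of elements in the longest chain: 5


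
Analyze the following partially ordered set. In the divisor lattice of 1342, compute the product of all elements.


Divisors of 1342: [1, 2, 11, 22, 61, 122, 671, 1342]
Product = n^(d(n)/2) = 1342^(8/2)
Product = 3243471329296


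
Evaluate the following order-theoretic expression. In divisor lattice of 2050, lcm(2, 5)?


Join=lcm.
gcd(2,5)=1
lcm=10


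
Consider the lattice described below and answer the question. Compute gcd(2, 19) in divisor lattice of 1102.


In a divisor lattice, meet = gcd (greatest common divisor).
By Euclidean algorithm or factoring: gcd(2,19) = 1


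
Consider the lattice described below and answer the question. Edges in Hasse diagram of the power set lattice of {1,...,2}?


A cover relation a -< b holds when a < b with no c strictly between.
Cover relations:
  {} -< {1}
  {} -< {2}
  {1} -< {1,2}
  {2} -< {1,2}
Total: 4


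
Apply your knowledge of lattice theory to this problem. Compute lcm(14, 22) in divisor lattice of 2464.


In a divisor lattice, join = lcm (least common multiple).
gcd(14,22) = 2
lcm(14,22) = 14*22/gcd = 308/2 = 154
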